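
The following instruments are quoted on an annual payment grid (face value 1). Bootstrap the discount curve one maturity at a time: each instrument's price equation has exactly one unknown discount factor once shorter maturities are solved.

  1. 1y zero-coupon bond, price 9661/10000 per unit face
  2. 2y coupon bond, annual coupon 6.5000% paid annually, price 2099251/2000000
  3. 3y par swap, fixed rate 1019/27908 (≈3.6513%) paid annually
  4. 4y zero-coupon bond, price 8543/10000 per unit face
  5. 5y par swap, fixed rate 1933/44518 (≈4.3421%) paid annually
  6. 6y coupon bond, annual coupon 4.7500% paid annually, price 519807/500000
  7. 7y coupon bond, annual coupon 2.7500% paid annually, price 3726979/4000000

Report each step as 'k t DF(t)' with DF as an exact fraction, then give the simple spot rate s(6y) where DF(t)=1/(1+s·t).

step 1 [1y] zero: DF = P = 9661/10000 ≈ 0.966100
step 2 [2y] bond c/1=13/200: DF=(2099251/2000000 − 13/200·(0.966100))/(1+13/200) = 4633/5000 ≈ 0.926600
step 3 [3y] swap r/1=1019/27908: DF=(1 − 1019/27908·(0.966100+0.926600))/(1+1019/27908) = 8981/10000 ≈ 0.898100
step 4 [4y] zero: DF = P = 8543/10000 ≈ 0.854300
step 5 [5y] swap r/1=1933/44518: DF=(1 − 1933/44518·(0.966100+0.926600+0.898100+0.854300))/(1+1933/44518) = 8067/10000 ≈ 0.806700
step 6 [6y] bond c/1=19/400: DF=(519807/500000 − 19/400·(0.966100+0.926600+0.898100+0.854300+0.806700))/(1+19/400) = 3953/5000 ≈ 0.790600
step 7 [7y] bond c/1=11/400: DF=(3726979/4000000 − 11/400·(0.966100+0.926600+0.898100+0.854300+0.806700+0.790600))/(1+11/400) = 1533/2000 ≈ 0.766500

1 1 9661/10000
2 2 4633/5000
3 3 8981/10000
4 4 8543/10000
5 5 8067/10000
6 6 3953/5000
7 7 1533/2000
s(6y) = (1/(3953/5000) − 1)/(6) = 349/7906 ≈ 4.4144%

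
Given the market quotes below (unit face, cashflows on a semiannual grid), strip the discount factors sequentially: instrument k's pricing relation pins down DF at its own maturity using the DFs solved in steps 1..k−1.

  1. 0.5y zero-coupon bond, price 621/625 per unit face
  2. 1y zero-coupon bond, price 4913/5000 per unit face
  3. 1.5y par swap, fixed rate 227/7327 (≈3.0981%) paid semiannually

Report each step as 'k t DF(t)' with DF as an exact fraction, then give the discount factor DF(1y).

step 1 [0.5y] zero: DF = P = 621/625 ≈ 0.993600
step 2 [1y] zero: DF = P = 4913/5000 ≈ 0.982600
step 3 [1.5y] swap r/2=227/14654: DF=(1 − 227/14654·(0.993600+0.982600))/(1+227/14654) = 4773/5000 ≈ 0.954600

1 1/2 621/625
2 1 4913/5000
3 3/2 4773/5000
DF(1y) = 4913/5000 ≈ 0.982600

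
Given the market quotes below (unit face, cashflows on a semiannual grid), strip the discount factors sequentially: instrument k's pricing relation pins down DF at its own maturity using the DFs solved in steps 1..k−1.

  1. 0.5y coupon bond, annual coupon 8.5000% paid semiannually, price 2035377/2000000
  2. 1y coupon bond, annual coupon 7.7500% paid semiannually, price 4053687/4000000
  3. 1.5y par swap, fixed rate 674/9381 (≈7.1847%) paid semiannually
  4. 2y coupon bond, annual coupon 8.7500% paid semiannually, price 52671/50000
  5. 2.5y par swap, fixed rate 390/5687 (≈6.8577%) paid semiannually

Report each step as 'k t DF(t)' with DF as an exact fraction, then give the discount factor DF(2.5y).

1 1/2 4881/5000
2 1 587/625
3 3/2 8989/10000
4 2 8913/10000
5 5/2 211/250
DF(2.5y) = 211/250 ≈ 0.844000

step 1 [0.5y] bond c/2=17/400: DF=(2035377/2000000 − 17/400·(0))/(1+17/400) = 4881/5000 ≈ 0.976200
step 2 [1y] bond c/2=31/800: DF=(4053687/4000000 − 31/800·(0.976200))/(1+31/800) = 587/625 ≈ 0.939200
step 3 [1.5y] swap r/2=337/9381: DF=(1 − 337/9381·(0.976200+0.939200))/(1+337/9381) = 8989/10000 ≈ 0.898900
step 4 [2y] bond c/2=7/160: DF=(52671/50000 − 7/160·(0.976200+0.939200+0.898900))/(1+7/160) = 8913/10000 ≈ 0.891300
step 5 [2.5y] swap r/2=195/5687: DF=(1 − 195/5687·(0.976200+0.939200+0.898900+0.891300))/(1+195/5687) = 211/250 ≈ 0.844000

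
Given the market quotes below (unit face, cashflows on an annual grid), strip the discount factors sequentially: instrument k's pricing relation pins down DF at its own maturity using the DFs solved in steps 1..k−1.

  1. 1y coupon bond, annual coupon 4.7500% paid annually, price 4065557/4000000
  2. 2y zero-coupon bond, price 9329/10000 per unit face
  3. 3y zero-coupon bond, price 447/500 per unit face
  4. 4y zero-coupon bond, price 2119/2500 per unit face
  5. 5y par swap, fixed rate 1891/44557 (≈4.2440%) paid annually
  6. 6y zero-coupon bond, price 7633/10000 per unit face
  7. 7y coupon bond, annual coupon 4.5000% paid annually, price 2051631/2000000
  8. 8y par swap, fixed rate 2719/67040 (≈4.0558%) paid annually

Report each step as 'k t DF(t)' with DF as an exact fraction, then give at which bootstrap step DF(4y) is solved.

1 1 9703/10000
2 2 9329/10000
3 3 447/500
4 4 2119/2500
5 5 8109/10000
6 6 7633/10000
7 7 7569/10000
8 8 7281/10000
DF(4y) is solved at step 4

step 1 [1y] bond c/1=19/400: DF=(4065557/4000000 − 19/400·(0))/(1+19/400) = 9703/10000 ≈ 0.970300
step 2 [2y] zero: DF = P = 9329/10000 ≈ 0.932900
step 3 [3y] zero: DF = P = 447/500 ≈ 0.894000
step 4 [4y] zero: DF = P = 2119/2500 ≈ 0.847600
step 5 [5y] swap r/1=1891/44557: DF=(1 − 1891/44557·(0.970300+0.932900+0.894000+0.847600))/(1+1891/44557) = 8109/10000 ≈ 0.810900
step 6 [6y] zero: DF = P = 7633/10000 ≈ 0.763300
step 7 [7y] bond c/1=9/200: DF=(2051631/2000000 − 9/200·(0.970300+0.932900+0.894000+0.847600+0.810900+0.763300))/(1+9/200) = 7569/10000 ≈ 0.756900
step 8 [8y] swap r/1=2719/67040: DF=(1 − 2719/67040·(0.970300+0.932900+0.894000+0.847600+0.810900+0.763300+0.756900))/(1+2719/67040) = 7281/10000 ≈ 0.728100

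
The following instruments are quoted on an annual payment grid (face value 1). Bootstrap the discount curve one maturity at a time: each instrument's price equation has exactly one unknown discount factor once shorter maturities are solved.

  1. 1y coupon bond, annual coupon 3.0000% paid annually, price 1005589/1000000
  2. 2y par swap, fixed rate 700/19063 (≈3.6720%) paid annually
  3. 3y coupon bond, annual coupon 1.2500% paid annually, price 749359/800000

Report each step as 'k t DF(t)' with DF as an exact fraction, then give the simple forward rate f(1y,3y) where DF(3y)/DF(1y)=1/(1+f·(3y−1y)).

step 1 [1y] bond c/1=3/100: DF=(1005589/1000000 − 3/100·(0))/(1+3/100) = 9763/10000 ≈ 0.976300
step 2 [2y] swap r/1=700/19063: DF=(1 − 700/19063·(0.976300))/(1+700/19063) = 93/100 ≈ 0.930000
step 3 [3y] bond c/1=1/80: DF=(749359/800000 − 1/80·(0.976300+0.930000))/(1+1/80) = 1127/1250 ≈ 0.901600

1 1 9763/10000
2 2 93/100
3 3 1127/1250
f(1y,3y) = ((9763/10000)/(1127/1250) − 1)/(2) = 747/18032 ≈ 4.1426%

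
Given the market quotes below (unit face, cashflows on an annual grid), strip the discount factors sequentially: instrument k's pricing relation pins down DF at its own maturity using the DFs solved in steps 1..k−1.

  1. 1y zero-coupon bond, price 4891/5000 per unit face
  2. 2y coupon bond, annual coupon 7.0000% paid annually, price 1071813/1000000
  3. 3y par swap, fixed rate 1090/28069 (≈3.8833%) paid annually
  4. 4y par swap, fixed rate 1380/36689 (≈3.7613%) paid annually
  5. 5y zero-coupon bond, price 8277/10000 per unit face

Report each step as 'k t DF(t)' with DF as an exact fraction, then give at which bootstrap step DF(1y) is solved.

1 1 4891/5000
2 2 9377/10000
3 3 891/1000
4 4 431/500
5 5 8277/10000
DF(1y) is solved at step 1

step 1 [1y] zero: DF = P = 4891/5000 ≈ 0.978200
step 2 [2y] bond c/1=7/100: DF=(1071813/1000000 − 7/100·(0.978200))/(1+7/100) = 9377/10000 ≈ 0.937700
step 3 [3y] swap r/1=1090/28069: DF=(1 − 1090/28069·(0.978200+0.937700))/(1+1090/28069) = 891/1000 ≈ 0.891000
step 4 [4y] swap r/1=1380/36689: DF=(1 − 1380/36689·(0.978200+0.937700+0.891000))/(1+1380/36689) = 431/500 ≈ 0.862000
step 5 [5y] zero: DF = P = 8277/10000 ≈ 0.827700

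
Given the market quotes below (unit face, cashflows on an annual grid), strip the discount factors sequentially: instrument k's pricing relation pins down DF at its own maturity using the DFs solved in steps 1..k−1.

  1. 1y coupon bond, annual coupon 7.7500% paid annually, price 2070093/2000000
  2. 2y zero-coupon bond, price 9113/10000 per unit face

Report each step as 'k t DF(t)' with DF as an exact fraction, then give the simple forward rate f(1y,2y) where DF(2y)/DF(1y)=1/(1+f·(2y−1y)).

1 1 4803/5000
2 2 9113/10000
f(1y,2y) = ((4803/5000)/(9113/10000) − 1)/(1) = 493/9113 ≈ 5.4099%

step 1 [1y] bond c/1=31/400: DF=(2070093/2000000 − 31/400·(0))/(1+31/400) = 4803/5000 ≈ 0.960600
step 2 [2y] zero: DF = P = 9113/10000 ≈ 0.911300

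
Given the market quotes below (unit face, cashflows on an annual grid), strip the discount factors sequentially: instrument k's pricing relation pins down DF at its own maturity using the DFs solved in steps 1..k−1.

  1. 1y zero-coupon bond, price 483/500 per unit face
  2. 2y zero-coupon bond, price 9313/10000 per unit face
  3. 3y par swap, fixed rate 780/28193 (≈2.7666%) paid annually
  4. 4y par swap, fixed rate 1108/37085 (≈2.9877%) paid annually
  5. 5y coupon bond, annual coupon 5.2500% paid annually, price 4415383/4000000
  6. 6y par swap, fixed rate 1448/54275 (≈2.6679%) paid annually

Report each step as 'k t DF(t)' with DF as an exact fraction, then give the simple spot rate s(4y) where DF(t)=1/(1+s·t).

step 1 [1y] zero: DF = P = 483/500 ≈ 0.966000
step 2 [2y] zero: DF = P = 9313/10000 ≈ 0.931300
step 3 [3y] swap r/1=780/28193: DF=(1 − 780/28193·(0.966000+0.931300))/(1+780/28193) = 461/500 ≈ 0.922000
step 4 [4y] swap r/1=1108/37085: DF=(1 − 1108/37085·(0.966000+0.931300+0.922000))/(1+1108/37085) = 2223/2500 ≈ 0.889200
step 5 [5y] bond c/1=21/400: DF=(4415383/4000000 − 21/400·(0.966000+0.931300+0.922000+0.889200))/(1+21/400) = 4319/5000 ≈ 0.863800
step 6 [6y] swap r/1=1448/54275: DF=(1 − 1448/54275·(0.966000+0.931300+0.922000+0.889200+0.863800))/(1+1448/54275) = 1069/1250 ≈ 0.855200

1 1 483/500
2 2 9313/10000
3 3 461/500
4 4 2223/2500
5 5 4319/5000
6 6 1069/1250
s(4y) = (1/(2223/2500) − 1)/(4) = 277/8892 ≈ 3.1152%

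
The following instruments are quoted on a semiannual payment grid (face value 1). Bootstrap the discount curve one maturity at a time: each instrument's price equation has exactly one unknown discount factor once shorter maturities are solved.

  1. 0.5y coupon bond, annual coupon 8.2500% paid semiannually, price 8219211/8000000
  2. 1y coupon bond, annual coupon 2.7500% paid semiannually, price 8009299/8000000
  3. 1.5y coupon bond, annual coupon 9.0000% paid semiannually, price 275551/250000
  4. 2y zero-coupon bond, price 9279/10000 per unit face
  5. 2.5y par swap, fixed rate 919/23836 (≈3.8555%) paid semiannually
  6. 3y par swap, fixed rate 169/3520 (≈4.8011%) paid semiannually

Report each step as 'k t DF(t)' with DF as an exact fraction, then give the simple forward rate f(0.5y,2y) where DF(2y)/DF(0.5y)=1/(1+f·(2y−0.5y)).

step 1 [0.5y] bond c/2=33/800: DF=(8219211/8000000 − 33/800·(0))/(1+33/800) = 9867/10000 ≈ 0.986700
step 2 [1y] bond c/2=11/800: DF=(8009299/8000000 − 11/800·(0.986700))/(1+11/800) = 4871/5000 ≈ 0.974200
step 3 [1.5y] bond c/2=9/200: DF=(275551/250000 − 9/200·(0.986700+0.974200))/(1+9/200) = 9703/10000 ≈ 0.970300
step 4 [2y] zero: DF = P = 9279/10000 ≈ 0.927900
step 5 [2.5y] swap r/2=919/47672: DF=(1 − 919/47672·(0.986700+0.974200+0.970300+0.927900))/(1+919/47672) = 9081/10000 ≈ 0.908100
step 6 [3y] swap r/2=169/7040: DF=(1 − 169/7040·(0.986700+0.974200+0.970300+0.927900+0.908100))/(1+169/7040) = 1081/1250 ≈ 0.864800

1 1/2 9867/10000
2 1 4871/5000
3 3/2 9703/10000
4 2 9279/10000
5 5/2 9081/10000
6 3 1081/1250
f(0.5y,2y) = ((9867/10000)/(9279/10000) − 1)/(3/2) = 392/9279 ≈ 4.2246%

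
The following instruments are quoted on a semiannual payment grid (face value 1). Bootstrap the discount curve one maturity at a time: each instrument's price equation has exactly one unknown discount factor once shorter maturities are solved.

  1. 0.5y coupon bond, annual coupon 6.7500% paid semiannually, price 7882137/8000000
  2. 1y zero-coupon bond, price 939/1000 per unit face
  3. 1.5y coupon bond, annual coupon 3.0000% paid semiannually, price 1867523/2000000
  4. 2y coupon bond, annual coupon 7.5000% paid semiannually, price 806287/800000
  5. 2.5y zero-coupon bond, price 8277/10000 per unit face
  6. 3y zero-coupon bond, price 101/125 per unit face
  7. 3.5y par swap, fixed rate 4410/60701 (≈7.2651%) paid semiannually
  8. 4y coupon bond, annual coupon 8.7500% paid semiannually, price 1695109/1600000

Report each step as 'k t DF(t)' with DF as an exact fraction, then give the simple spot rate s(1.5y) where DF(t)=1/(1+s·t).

1 1/2 9531/10000
2 1 939/1000
3 3/2 223/250
4 2 2177/2500
5 5/2 8277/10000
6 3 101/125
7 7/2 1559/2000
8 4 3803/5000
s(1.5y) = (1/(223/250) − 1)/(3/2) = 18/223 ≈ 8.0717%

step 1 [0.5y] bond c/2=27/800: DF=(7882137/8000000 − 27/800·(0))/(1+27/800) = 9531/10000 ≈ 0.953100
step 2 [1y] zero: DF = P = 939/1000 ≈ 0.939000
step 3 [1.5y] bond c/2=3/200: DF=(1867523/2000000 − 3/200·(0.953100+0.939000))/(1+3/200) = 223/250 ≈ 0.892000
step 4 [2y] bond c/2=3/80: DF=(806287/800000 − 3/80·(0.953100+0.939000+0.892000))/(1+3/80) = 2177/2500 ≈ 0.870800
step 5 [2.5y] zero: DF = P = 8277/10000 ≈ 0.827700
step 6 [3y] zero: DF = P = 101/125 ≈ 0.808000
step 7 [3.5y] swap r/2=2205/60701: DF=(1 − 2205/60701·(0.953100+0.939000+0.892000+0.870800+0.827700+0.808000))/(1+2205/60701) = 1559/2000 ≈ 0.779500
step 8 [4y] bond c/2=7/160: DF=(1695109/1600000 − 7/160·(0.953100+0.939000+0.892000+0.870800+0.827700+0.808000+0.779500))/(1+7/160) = 3803/5000 ≈ 0.760600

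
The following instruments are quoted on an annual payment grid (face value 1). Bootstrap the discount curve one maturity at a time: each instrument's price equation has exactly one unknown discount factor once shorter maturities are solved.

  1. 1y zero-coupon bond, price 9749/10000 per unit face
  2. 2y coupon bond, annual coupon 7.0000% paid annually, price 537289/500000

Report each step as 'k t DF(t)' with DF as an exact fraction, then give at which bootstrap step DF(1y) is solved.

step 1 [1y] zero: DF = P = 9749/10000 ≈ 0.974900
step 2 [2y] bond c/1=7/100: DF=(537289/500000 − 7/100·(0.974900))/(1+7/100) = 1881/2000 ≈ 0.940500

1 1 9749/10000
2 2 1881/2000
DF(1y) is solved at step 1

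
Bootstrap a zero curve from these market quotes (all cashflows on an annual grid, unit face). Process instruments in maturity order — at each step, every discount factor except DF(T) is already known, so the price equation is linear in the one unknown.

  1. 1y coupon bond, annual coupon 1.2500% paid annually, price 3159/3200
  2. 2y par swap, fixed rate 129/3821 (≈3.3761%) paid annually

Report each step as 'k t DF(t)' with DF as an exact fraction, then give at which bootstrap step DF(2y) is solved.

1 1 39/40
2 2 1871/2000
DF(2y) is solved at step 2

step 1 [1y] bond c/1=1/80: DF=(3159/3200 − 1/80·(0))/(1+1/80) = 39/40 ≈ 0.975000
step 2 [2y] swap r/1=129/3821: DF=(1 − 129/3821·(0.975000))/(1+129/3821) = 1871/2000 ≈ 0.935500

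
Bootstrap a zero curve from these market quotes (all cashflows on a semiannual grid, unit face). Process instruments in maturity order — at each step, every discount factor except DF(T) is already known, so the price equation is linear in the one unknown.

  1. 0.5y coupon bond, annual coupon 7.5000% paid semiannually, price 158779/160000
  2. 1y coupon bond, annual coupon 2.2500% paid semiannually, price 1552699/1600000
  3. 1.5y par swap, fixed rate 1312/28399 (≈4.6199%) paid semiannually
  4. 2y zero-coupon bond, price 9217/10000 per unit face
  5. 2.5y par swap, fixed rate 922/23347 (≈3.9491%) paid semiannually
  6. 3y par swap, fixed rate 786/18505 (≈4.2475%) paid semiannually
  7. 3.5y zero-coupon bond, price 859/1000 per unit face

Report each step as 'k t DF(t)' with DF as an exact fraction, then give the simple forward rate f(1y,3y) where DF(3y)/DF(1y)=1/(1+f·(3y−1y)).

1 1/2 1913/2000
2 1 949/1000
3 3/2 584/625
4 2 9217/10000
5 5/2 4539/5000
6 3 8821/10000
7 7/2 859/1000
f(1y,3y) = ((949/1000)/(8821/10000) − 1)/(2) = 669/17642 ≈ 3.7921%

step 1 [0.5y] bond c/2=3/80: DF=(158779/160000 − 3/80·(0))/(1+3/80) = 1913/2000 ≈ 0.956500
step 2 [1y] bond c/2=9/800: DF=(1552699/1600000 − 9/800·(0.956500))/(1+9/800) = 949/1000 ≈ 0.949000
step 3 [1.5y] swap r/2=656/28399: DF=(1 − 656/28399·(0.956500+0.949000))/(1+656/28399) = 584/625 ≈ 0.934400
step 4 [2y] zero: DF = P = 9217/10000 ≈ 0.921700
step 5 [2.5y] swap r/2=461/23347: DF=(1 − 461/23347·(0.956500+0.949000+0.934400+0.921700))/(1+461/23347) = 4539/5000 ≈ 0.907800
step 6 [3y] swap r/2=393/18505: DF=(1 − 393/18505·(0.956500+0.949000+0.934400+0.921700+0.907800))/(1+393/18505) = 8821/10000 ≈ 0.882100
step 7 [3.5y] zero: DF = P = 859/1000 ≈ 0.859000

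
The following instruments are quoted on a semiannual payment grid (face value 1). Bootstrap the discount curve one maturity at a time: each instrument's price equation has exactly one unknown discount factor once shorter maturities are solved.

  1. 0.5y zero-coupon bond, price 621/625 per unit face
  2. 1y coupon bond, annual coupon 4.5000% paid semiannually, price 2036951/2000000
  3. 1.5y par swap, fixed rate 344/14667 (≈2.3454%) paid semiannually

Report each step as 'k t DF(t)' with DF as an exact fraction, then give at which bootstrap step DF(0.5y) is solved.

step 1 [0.5y] zero: DF = P = 621/625 ≈ 0.993600
step 2 [1y] bond c/2=9/400: DF=(2036951/2000000 − 9/400·(0.993600))/(1+9/400) = 4871/5000 ≈ 0.974200
step 3 [1.5y] swap r/2=172/14667: DF=(1 − 172/14667·(0.993600+0.974200))/(1+172/14667) = 1207/1250 ≈ 0.965600

1 1/2 621/625
2 1 4871/5000
3 3/2 1207/1250
DF(0.5y) is solved at step 1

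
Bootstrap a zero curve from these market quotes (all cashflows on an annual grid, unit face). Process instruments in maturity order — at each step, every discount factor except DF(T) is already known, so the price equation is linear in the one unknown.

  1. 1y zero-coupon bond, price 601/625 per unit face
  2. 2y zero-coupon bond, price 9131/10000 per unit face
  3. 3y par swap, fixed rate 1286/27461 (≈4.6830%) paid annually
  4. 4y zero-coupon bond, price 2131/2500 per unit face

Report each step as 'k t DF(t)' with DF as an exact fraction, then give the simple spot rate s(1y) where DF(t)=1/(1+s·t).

1 1 601/625
2 2 9131/10000
3 3 4357/5000
4 4 2131/2500
s(1y) = (1/(601/625) − 1)/(1) = 24/601 ≈ 3.9933%

step 1 [1y] zero: DF = P = 601/625 ≈ 0.961600
step 2 [2y] zero: DF = P = 9131/10000 ≈ 0.913100
step 3 [3y] swap r/1=1286/27461: DF=(1 − 1286/27461·(0.961600+0.913100))/(1+1286/27461) = 4357/5000 ≈ 0.871400
step 4 [4y] zero: DF = P = 2131/2500 ≈ 0.852400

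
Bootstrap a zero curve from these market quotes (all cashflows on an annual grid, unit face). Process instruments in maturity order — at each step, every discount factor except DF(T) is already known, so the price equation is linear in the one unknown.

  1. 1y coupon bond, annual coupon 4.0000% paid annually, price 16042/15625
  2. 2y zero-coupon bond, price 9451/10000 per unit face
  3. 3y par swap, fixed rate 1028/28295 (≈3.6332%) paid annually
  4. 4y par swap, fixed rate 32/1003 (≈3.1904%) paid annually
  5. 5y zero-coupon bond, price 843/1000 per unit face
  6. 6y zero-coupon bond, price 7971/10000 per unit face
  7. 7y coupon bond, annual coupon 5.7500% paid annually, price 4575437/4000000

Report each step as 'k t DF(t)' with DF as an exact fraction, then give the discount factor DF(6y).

step 1 [1y] bond c/1=1/25: DF=(16042/15625 − 1/25·(0))/(1+1/25) = 617/625 ≈ 0.987200
step 2 [2y] zero: DF = P = 9451/10000 ≈ 0.945100
step 3 [3y] swap r/1=1028/28295: DF=(1 − 1028/28295·(0.987200+0.945100))/(1+1028/28295) = 2243/2500 ≈ 0.897200
step 4 [4y] swap r/1=32/1003: DF=(1 − 32/1003·(0.987200+0.945100+0.897200))/(1+32/1003) = 551/625 ≈ 0.881600
step 5 [5y] zero: DF = P = 843/1000 ≈ 0.843000
step 6 [6y] zero: DF = P = 7971/10000 ≈ 0.797100
step 7 [7y] bond c/1=23/400: DF=(4575437/4000000 − 23/400·(0.987200+0.945100+0.897200+0.881600+0.843000+0.797100))/(1+23/400) = 7907/10000 ≈ 0.790700

1 1 617/625
2 2 9451/10000
3 3 2243/2500
4 4 551/625
5 5 843/1000
6 6 7971/10000
7 7 7907/10000
DF(6y) = 7971/10000 ≈ 0.797100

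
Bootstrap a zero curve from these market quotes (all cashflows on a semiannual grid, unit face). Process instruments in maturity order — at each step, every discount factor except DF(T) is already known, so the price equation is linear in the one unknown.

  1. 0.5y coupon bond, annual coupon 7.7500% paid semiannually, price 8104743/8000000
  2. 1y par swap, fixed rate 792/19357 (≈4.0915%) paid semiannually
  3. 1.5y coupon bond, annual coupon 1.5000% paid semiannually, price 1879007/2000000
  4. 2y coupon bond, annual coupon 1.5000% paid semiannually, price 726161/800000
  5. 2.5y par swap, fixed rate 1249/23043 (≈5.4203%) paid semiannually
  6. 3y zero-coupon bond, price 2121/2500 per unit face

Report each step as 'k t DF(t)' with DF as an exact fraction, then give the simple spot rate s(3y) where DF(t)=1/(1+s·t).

step 1 [0.5y] bond c/2=31/800: DF=(8104743/8000000 − 31/800·(0))/(1+31/800) = 9753/10000 ≈ 0.975300
step 2 [1y] swap r/2=396/19357: DF=(1 − 396/19357·(0.975300))/(1+396/19357) = 2401/2500 ≈ 0.960400
step 3 [1.5y] bond c/2=3/400: DF=(1879007/2000000 − 3/400·(0.975300+0.960400))/(1+3/400) = 9181/10000 ≈ 0.918100
step 4 [2y] bond c/2=3/400: DF=(726161/800000 − 3/400·(0.975300+0.960400+0.918100))/(1+3/400) = 8797/10000 ≈ 0.879700
step 5 [2.5y] swap r/2=1249/46086: DF=(1 − 1249/46086·(0.975300+0.960400+0.918100+0.879700))/(1+1249/46086) = 8751/10000 ≈ 0.875100
step 6 [3y] zero: DF = P = 2121/2500 ≈ 0.848400

1 1/2 9753/10000
2 1 2401/2500
3 3/2 9181/10000
4 2 8797/10000
5 5/2 8751/10000
6 3 2121/2500
s(3y) = (1/(2121/2500) − 1)/(3) = 379/6363 ≈ 5.9563%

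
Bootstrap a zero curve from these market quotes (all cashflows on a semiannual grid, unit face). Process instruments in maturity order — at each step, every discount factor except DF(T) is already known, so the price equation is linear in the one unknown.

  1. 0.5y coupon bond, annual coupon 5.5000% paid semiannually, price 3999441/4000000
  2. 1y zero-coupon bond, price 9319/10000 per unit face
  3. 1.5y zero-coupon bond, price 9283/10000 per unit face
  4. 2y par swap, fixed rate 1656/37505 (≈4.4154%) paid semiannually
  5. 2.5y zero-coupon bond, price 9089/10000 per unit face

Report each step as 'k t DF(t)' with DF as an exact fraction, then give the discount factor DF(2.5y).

step 1 [0.5y] bond c/2=11/400: DF=(3999441/4000000 − 11/400·(0))/(1+11/400) = 9731/10000 ≈ 0.973100
step 2 [1y] zero: DF = P = 9319/10000 ≈ 0.931900
step 3 [1.5y] zero: DF = P = 9283/10000 ≈ 0.928300
step 4 [2y] swap r/2=828/37505: DF=(1 − 828/37505·(0.973100+0.931900+0.928300))/(1+828/37505) = 2293/2500 ≈ 0.917200
step 5 [2.5y] zero: DF = P = 9089/10000 ≈ 0.908900

1 1/2 9731/10000
2 1 9319/10000
3 3/2 9283/10000
4 2 2293/2500
5 5/2 9089/10000
DF(2.5y) = 9089/10000 ≈ 0.908900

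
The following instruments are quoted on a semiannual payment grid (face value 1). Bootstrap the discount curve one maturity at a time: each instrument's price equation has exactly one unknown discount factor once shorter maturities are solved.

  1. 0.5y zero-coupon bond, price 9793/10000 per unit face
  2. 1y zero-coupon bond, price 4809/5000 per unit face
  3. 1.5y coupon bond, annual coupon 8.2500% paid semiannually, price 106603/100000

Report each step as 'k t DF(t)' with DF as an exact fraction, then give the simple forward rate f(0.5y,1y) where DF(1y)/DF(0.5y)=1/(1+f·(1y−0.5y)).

1 1/2 9793/10000
2 1 4809/5000
3 3/2 9469/10000
f(0.5y,1y) = ((9793/10000)/(4809/5000) − 1)/(1/2) = 25/687 ≈ 3.6390%

step 1 [0.5y] zero: DF = P = 9793/10000 ≈ 0.979300
step 2 [1y] zero: DF = P = 4809/5000 ≈ 0.961800
step 3 [1.5y] bond c/2=33/800: DF=(106603/100000 − 33/800·(0.979300+0.961800))/(1+33/800) = 9469/10000 ≈ 0.946900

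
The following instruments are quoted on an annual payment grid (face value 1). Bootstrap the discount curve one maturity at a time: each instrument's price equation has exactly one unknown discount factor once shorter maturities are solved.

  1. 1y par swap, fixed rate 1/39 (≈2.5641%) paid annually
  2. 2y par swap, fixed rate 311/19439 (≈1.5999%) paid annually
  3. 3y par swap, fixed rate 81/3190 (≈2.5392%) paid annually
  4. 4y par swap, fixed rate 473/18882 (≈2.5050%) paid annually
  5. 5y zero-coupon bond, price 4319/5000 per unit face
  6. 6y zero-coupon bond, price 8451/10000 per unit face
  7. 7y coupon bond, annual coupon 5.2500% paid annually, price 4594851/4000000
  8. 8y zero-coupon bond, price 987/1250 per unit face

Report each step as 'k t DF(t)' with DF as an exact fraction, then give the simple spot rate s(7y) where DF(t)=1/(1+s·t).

1 1 39/40
2 2 9689/10000
3 3 9271/10000
4 4 4527/5000
5 5 4319/5000
6 6 8451/10000
7 7 4089/5000
8 8 987/1250
s(7y) = (1/(4089/5000) − 1)/(7) = 911/28623 ≈ 3.1828%

step 1 [1y] swap r/1=1/39: DF=(1 − 1/39·(0))/(1+1/39) = 39/40 ≈ 0.975000
step 2 [2y] swap r/1=311/19439: DF=(1 − 311/19439·(0.975000))/(1+311/19439) = 9689/10000 ≈ 0.968900
step 3 [3y] swap r/1=81/3190: DF=(1 − 81/3190·(0.975000+0.968900))/(1+81/3190) = 9271/10000 ≈ 0.927100
step 4 [4y] swap r/1=473/18882: DF=(1 − 473/18882·(0.975000+0.968900+0.927100))/(1+473/18882) = 4527/5000 ≈ 0.905400
step 5 [5y] zero: DF = P = 4319/5000 ≈ 0.863800
step 6 [6y] zero: DF = P = 8451/10000 ≈ 0.845100
step 7 [7y] bond c/1=21/400: DF=(4594851/4000000 − 21/400·(0.975000+0.968900+0.927100+0.905400+0.863800+0.845100))/(1+21/400) = 4089/5000 ≈ 0.817800
step 8 [8y] zero: DF = P = 987/1250 ≈ 0.789600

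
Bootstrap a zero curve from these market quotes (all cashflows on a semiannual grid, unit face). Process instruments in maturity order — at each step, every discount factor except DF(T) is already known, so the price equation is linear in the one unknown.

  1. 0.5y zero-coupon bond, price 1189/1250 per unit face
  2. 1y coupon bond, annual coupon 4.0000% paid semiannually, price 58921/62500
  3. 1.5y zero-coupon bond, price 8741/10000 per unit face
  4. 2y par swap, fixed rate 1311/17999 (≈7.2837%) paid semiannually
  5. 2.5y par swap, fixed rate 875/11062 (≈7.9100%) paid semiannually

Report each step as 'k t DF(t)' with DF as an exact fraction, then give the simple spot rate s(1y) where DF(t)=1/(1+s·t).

step 1 [0.5y] zero: DF = P = 1189/1250 ≈ 0.951200
step 2 [1y] bond c/2=1/50: DF=(58921/62500 − 1/50·(0.951200))/(1+1/50) = 566/625 ≈ 0.905600
step 3 [1.5y] zero: DF = P = 8741/10000 ≈ 0.874100
step 4 [2y] swap r/2=1311/35998: DF=(1 − 1311/35998·(0.951200+0.905600+0.874100))/(1+1311/35998) = 8689/10000 ≈ 0.868900
step 5 [2.5y] swap r/2=875/22124: DF=(1 − 875/22124·(0.951200+0.905600+0.874100+0.868900))/(1+875/22124) = 33/40 ≈ 0.825000

1 1/2 1189/1250
2 1 566/625
3 3/2 8741/10000
4 2 8689/10000
5 5/2 33/40
s(1y) = (1/(566/625) − 1)/(1) = 59/566 ≈ 10.4240%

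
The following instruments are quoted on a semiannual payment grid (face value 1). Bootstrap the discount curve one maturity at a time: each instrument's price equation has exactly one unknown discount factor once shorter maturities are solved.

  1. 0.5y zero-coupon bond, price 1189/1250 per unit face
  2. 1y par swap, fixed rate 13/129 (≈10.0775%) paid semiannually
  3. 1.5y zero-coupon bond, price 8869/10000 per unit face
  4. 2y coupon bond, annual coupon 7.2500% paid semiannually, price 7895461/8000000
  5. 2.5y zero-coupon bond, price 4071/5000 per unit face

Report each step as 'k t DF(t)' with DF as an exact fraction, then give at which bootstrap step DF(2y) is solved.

step 1 [0.5y] zero: DF = P = 1189/1250 ≈ 0.951200
step 2 [1y] swap r/2=13/258: DF=(1 − 13/258·(0.951200))/(1+13/258) = 1133/1250 ≈ 0.906400
step 3 [1.5y] zero: DF = P = 8869/10000 ≈ 0.886900
step 4 [2y] bond c/2=29/800: DF=(7895461/8000000 − 29/800·(0.951200+0.906400+0.886900))/(1+29/800) = 2141/2500 ≈ 0.856400
step 5 [2.5y] zero: DF = P = 4071/5000 ≈ 0.814200

1 1/2 1189/1250
2 1 1133/1250
3 3/2 8869/10000
4 2 2141/2500
5 5/2 4071/5000
DF(2y) is solved at step 4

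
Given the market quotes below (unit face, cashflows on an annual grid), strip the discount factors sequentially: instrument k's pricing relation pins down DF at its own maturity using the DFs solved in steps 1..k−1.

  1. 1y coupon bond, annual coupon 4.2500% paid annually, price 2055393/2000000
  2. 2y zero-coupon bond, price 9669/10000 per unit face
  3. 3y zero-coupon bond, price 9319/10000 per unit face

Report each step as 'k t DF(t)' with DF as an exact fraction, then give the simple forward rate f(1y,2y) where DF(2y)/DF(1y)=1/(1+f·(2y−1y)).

1 1 4929/5000
2 2 9669/10000
3 3 9319/10000
f(1y,2y) = ((4929/5000)/(9669/10000) − 1)/(1) = 63/3223 ≈ 1.9547%

step 1 [1y] bond c/1=17/400: DF=(2055393/2000000 − 17/400·(0))/(1+17/400) = 4929/5000 ≈ 0.985800
step 2 [2y] zero: DF = P = 9669/10000 ≈ 0.966900
step 3 [3y] zero: DF = P = 9319/10000 ≈ 0.931900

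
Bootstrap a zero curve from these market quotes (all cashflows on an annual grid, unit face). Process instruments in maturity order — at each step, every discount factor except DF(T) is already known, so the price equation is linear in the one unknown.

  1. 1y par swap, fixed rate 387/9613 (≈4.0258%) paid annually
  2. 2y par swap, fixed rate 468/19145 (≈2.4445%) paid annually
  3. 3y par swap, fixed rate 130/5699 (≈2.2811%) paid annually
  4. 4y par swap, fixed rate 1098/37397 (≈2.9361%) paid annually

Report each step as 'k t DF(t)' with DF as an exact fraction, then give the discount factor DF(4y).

step 1 [1y] swap r/1=387/9613: DF=(1 − 387/9613·(0))/(1+387/9613) = 9613/10000 ≈ 0.961300
step 2 [2y] swap r/1=468/19145: DF=(1 − 468/19145·(0.961300))/(1+468/19145) = 2383/2500 ≈ 0.953200
step 3 [3y] swap r/1=130/5699: DF=(1 − 130/5699·(0.961300+0.953200))/(1+130/5699) = 187/200 ≈ 0.935000
step 4 [4y] swap r/1=1098/37397: DF=(1 − 1098/37397·(0.961300+0.953200+0.935000))/(1+1098/37397) = 4451/5000 ≈ 0.890200

1 1 9613/10000
2 2 2383/2500
3 3 187/200
4 4 4451/5000
DF(4y) = 4451/5000 ≈ 0.890200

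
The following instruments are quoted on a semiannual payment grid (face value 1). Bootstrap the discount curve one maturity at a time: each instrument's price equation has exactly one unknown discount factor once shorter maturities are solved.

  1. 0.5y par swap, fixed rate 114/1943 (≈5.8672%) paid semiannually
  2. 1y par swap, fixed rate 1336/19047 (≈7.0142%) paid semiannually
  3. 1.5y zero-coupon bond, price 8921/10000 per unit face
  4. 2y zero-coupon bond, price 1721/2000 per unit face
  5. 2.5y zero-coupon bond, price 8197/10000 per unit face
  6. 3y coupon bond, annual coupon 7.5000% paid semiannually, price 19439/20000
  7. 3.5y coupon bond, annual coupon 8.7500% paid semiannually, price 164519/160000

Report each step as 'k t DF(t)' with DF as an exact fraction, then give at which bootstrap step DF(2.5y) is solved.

1 1/2 1943/2000
2 1 2333/2500
3 3/2 8921/10000
4 2 1721/2000
5 5/2 8197/10000
6 3 31/40
7 7/2 153/200
DF(2.5y) is solved at step 5

step 1 [0.5y] swap r/2=57/1943: DF=(1 − 57/1943·(0))/(1+57/1943) = 1943/2000 ≈ 0.971500
step 2 [1y] swap r/2=668/19047: DF=(1 − 668/19047·(0.971500))/(1+668/19047) = 2333/2500 ≈ 0.933200
step 3 [1.5y] zero: DF = P = 8921/10000 ≈ 0.892100
step 4 [2y] zero: DF = P = 1721/2000 ≈ 0.860500
step 5 [2.5y] zero: DF = P = 8197/10000 ≈ 0.819700
step 6 [3y] bond c/2=3/80: DF=(19439/20000 − 3/80·(0.971500+0.933200+0.892100+0.860500+0.819700))/(1+3/80) = 31/40 ≈ 0.775000
step 7 [3.5y] bond c/2=7/160: DF=(164519/160000 − 7/160·(0.971500+0.933200+0.892100+0.860500+0.819700+0.775000))/(1+7/160) = 153/200 ≈ 0.765000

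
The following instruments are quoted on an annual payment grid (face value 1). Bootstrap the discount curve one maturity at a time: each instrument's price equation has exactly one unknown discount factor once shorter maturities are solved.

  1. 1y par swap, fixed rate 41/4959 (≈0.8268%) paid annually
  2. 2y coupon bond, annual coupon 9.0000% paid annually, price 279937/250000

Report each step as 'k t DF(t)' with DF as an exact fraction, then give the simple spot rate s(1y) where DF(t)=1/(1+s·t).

step 1 [1y] swap r/1=41/4959: DF=(1 − 41/4959·(0))/(1+41/4959) = 4959/5000 ≈ 0.991800
step 2 [2y] bond c/1=9/100: DF=(279937/250000 − 9/100·(0.991800))/(1+9/100) = 4727/5000 ≈ 0.945400

1 1 4959/5000
2 2 4727/5000
s(1y) = (1/(4959/5000) − 1)/(1) = 41/4959 ≈ 0.8268%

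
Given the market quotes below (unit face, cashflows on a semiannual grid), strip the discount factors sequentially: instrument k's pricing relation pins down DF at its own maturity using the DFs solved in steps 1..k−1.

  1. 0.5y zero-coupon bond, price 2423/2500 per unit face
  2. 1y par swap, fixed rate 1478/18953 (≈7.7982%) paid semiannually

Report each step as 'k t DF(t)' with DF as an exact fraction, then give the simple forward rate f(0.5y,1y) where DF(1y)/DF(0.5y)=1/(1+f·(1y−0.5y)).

1 1/2 2423/2500
2 1 9261/10000
f(0.5y,1y) = ((2423/2500)/(9261/10000) − 1)/(1/2) = 862/9261 ≈ 9.3079%

step 1 [0.5y] zero: DF = P = 2423/2500 ≈ 0.969200
step 2 [1y] swap r/2=739/18953: DF=(1 − 739/18953·(0.969200))/(1+739/18953) = 9261/10000 ≈ 0.926100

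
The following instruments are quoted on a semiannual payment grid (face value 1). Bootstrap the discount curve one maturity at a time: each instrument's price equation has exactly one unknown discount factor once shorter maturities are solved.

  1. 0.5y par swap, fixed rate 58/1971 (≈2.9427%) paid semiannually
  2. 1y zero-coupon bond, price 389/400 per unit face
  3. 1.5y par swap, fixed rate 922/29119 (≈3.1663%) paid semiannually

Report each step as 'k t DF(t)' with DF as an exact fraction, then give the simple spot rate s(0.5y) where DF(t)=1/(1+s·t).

step 1 [0.5y] swap r/2=29/1971: DF=(1 − 29/1971·(0))/(1+29/1971) = 1971/2000 ≈ 0.985500
step 2 [1y] zero: DF = P = 389/400 ≈ 0.972500
step 3 [1.5y] swap r/2=461/29119: DF=(1 − 461/29119·(0.985500+0.972500))/(1+461/29119) = 9539/10000 ≈ 0.953900

1 1/2 1971/2000
2 1 389/400
3 3/2 9539/10000
s(0.5y) = (1/(1971/2000) − 1)/(1/2) = 58/1971 ≈ 2.9427%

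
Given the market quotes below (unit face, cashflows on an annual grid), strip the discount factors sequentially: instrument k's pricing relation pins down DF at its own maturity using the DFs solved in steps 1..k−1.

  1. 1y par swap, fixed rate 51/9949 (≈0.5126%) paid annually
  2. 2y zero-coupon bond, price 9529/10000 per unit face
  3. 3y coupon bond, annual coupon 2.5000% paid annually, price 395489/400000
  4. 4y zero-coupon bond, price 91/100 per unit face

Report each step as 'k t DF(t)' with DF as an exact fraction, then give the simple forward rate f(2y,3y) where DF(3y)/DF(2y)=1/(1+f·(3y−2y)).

1 1 9949/10000
2 2 9529/10000
3 3 9171/10000
4 4 91/100
f(2y,3y) = ((9529/10000)/(9171/10000) − 1)/(1) = 358/9171 ≈ 3.9036%

step 1 [1y] swap r/1=51/9949: DF=(1 − 51/9949·(0))/(1+51/9949) = 9949/10000 ≈ 0.994900
step 2 [2y] zero: DF = P = 9529/10000 ≈ 0.952900
step 3 [3y] bond c/1=1/40: DF=(395489/400000 − 1/40·(0.994900+0.952900))/(1+1/40) = 9171/10000 ≈ 0.917100
step 4 [4y] zero: DF = P = 91/100 ≈ 0.910000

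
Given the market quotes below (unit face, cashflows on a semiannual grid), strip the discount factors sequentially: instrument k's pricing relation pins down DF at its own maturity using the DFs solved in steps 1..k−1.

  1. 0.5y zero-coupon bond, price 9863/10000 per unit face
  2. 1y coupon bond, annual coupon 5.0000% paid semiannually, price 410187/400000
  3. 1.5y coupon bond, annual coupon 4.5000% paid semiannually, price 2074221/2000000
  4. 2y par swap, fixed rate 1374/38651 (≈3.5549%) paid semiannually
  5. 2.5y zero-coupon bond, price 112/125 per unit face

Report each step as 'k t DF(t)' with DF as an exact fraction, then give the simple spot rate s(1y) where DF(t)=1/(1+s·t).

1 1/2 9863/10000
2 1 2441/2500
3 3/2 9711/10000
4 2 9313/10000
5 5/2 112/125
s(1y) = (1/(2441/2500) − 1)/(1) = 59/2441 ≈ 2.4170%

step 1 [0.5y] zero: DF = P = 9863/10000 ≈ 0.986300
step 2 [1y] bond c/2=1/40: DF=(410187/400000 − 1/40·(0.986300))/(1+1/40) = 2441/2500 ≈ 0.976400
step 3 [1.5y] bond c/2=9/400: DF=(2074221/2000000 − 9/400·(0.986300+0.976400))/(1+9/400) = 9711/10000 ≈ 0.971100
step 4 [2y] swap r/2=687/38651: DF=(1 − 687/38651·(0.986300+0.976400+0.971100))/(1+687/38651) = 9313/10000 ≈ 0.931300
step 5 [2.5y] zero: DF = P = 112/125 ≈ 0.896000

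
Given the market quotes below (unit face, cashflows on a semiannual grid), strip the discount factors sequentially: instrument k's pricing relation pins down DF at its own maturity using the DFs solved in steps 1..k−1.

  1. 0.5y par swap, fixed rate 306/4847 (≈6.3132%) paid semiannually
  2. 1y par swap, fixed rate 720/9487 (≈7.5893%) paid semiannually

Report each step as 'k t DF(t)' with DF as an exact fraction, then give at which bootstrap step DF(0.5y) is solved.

step 1 [0.5y] swap r/2=153/4847: DF=(1 − 153/4847·(0))/(1+153/4847) = 4847/5000 ≈ 0.969400
step 2 [1y] swap r/2=360/9487: DF=(1 − 360/9487·(0.969400))/(1+360/9487) = 116/125 ≈ 0.928000

1 1/2 4847/5000
2 1 116/125
DF(0.5y) is solved at step 1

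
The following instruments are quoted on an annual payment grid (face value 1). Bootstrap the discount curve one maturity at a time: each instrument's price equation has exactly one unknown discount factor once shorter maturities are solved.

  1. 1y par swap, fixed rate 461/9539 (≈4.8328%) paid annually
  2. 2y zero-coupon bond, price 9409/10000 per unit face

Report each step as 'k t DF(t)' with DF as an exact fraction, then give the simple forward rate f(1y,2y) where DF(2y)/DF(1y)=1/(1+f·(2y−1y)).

step 1 [1y] swap r/1=461/9539: DF=(1 − 461/9539·(0))/(1+461/9539) = 9539/10000 ≈ 0.953900
step 2 [2y] zero: DF = P = 9409/10000 ≈ 0.940900

1 1 9539/10000
2 2 9409/10000
f(1y,2y) = ((9539/10000)/(9409/10000) − 1)/(1) = 130/9409 ≈ 1.3817%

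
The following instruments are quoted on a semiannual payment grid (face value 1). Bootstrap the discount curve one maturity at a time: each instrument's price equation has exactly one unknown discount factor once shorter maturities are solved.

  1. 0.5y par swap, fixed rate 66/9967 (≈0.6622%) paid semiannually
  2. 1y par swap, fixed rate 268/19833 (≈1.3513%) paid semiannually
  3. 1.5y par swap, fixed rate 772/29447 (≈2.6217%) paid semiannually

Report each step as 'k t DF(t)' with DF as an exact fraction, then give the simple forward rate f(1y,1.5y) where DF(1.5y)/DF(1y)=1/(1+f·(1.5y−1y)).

1 1/2 9967/10000
2 1 4933/5000
3 3/2 4807/5000
f(1y,1.5y) = ((4933/5000)/(4807/5000) − 1)/(1/2) = 252/4807 ≈ 5.2424%

step 1 [0.5y] swap r/2=33/9967: DF=(1 − 33/9967·(0))/(1+33/9967) = 9967/10000 ≈ 0.996700
step 2 [1y] swap r/2=134/19833: DF=(1 − 134/19833·(0.996700))/(1+134/19833) = 4933/5000 ≈ 0.986600
step 3 [1.5y] swap r/2=386/29447: DF=(1 − 386/29447·(0.996700+0.986600))/(1+386/29447) = 4807/5000 ≈ 0.961400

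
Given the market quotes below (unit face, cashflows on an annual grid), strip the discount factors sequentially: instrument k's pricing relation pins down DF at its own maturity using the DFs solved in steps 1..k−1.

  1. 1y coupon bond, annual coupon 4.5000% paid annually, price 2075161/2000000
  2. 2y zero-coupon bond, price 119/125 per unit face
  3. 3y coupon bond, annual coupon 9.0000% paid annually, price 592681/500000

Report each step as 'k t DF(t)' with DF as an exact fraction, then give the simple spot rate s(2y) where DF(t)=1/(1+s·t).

1 1 9929/10000
2 2 119/125
3 3 9269/10000
s(2y) = (1/(119/125) − 1)/(2) = 3/119 ≈ 2.5210%

step 1 [1y] bond c/1=9/200: DF=(2075161/2000000 − 9/200·(0))/(1+9/200) = 9929/10000 ≈ 0.992900
step 2 [2y] zero: DF = P = 119/125 ≈ 0.952000
step 3 [3y] bond c/1=9/100: DF=(592681/500000 − 9/100·(0.992900+0.952000))/(1+9/100) = 9269/10000 ≈ 0.926900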